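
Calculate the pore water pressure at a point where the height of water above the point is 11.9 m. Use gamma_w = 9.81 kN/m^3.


Result: 116.74 kPa

Derivation:
Using u = gamma_w * h_w
u = 9.81 * 11.9
u = 116.74 kPa


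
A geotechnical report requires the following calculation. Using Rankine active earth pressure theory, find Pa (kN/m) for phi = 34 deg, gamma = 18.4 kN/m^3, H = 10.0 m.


Result: 260.1 kN/m

Derivation:
Compute active earth pressure coefficient:
Ka = tan^2(45 - phi/2) = tan^2(28.0) = 0.282715
Compute active force:
Pa = 0.5 * Ka * gamma * H^2
Pa = 0.5 * 0.282715 * 18.4 * 10.0^2
Pa = 260.1 kN/m


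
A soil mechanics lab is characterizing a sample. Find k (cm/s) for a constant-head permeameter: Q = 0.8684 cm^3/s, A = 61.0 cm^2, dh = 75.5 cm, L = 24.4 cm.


Compute hydraulic gradient:
i = dh / L = 75.5 / 24.4 = 3.09426
Then apply Darcy's law:
k = Q / (A * i)
k = 0.8684 / (61.0 * 3.09426)
k = 0.8684 / 188.75
k = 0.004601 cm/s


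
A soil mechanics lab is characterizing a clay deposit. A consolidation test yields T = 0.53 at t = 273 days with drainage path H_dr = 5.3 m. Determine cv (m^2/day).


Using cv = T * H_dr^2 / t
H_dr^2 = 5.3^2 = 28.09
cv = 0.53 * 28.09 / 273
cv = 0.05453 m^2/day


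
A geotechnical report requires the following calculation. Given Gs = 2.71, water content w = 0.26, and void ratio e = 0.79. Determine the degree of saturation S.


Using S = Gs * w / e
S = 2.71 * 0.26 / 0.79
S = 0.8919


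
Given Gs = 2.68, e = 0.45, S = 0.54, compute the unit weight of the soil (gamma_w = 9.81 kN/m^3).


Using gamma = gamma_w * (Gs + S*e) / (1 + e)
Numerator: Gs + S*e = 2.68 + 0.54*0.45 = 2.923
Denominator: 1 + e = 1 + 0.45 = 1.45
gamma = 9.81 * 2.923 / 1.45
gamma = 19.776 kN/m^3


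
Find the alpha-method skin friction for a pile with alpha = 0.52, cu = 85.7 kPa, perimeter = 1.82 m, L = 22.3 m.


Result: 1808.67 kN

Derivation:
Using Qs = alpha * cu * perimeter * L
Qs = 0.52 * 85.7 * 1.82 * 22.3
Qs = 1808.67 kN


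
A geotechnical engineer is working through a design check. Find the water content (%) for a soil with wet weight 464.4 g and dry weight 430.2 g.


Using w = (m_wet - m_dry) / m_dry * 100
m_wet - m_dry = 464.4 - 430.2 = 34.2 g
w = 34.2 / 430.2 * 100
w = 7.95 %


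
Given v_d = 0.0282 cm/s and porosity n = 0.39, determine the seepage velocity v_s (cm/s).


Result: 0.07231 cm/s

Derivation:
Using v_s = v_d / n
v_s = 0.0282 / 0.39
v_s = 0.07231 cm/s


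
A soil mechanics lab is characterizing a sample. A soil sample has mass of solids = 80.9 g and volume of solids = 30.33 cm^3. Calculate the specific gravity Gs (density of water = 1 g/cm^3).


Using Gs = m_s / (V_s * rho_w)
Since rho_w = 1 g/cm^3:
Gs = 80.9 / 30.33
Gs = 2.667


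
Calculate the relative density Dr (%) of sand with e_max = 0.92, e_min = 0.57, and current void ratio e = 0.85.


Using Dr = (e_max - e) / (e_max - e_min) * 100
e_max - e = 0.92 - 0.85 = 0.07
e_max - e_min = 0.92 - 0.57 = 0.35
Dr = 0.07 / 0.35 * 100
Dr = 20.0 %


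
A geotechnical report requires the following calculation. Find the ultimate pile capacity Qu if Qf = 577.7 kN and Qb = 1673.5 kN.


Using Qu = Qf + Qb
Qu = 577.7 + 1673.5
Qu = 2251.2 kN


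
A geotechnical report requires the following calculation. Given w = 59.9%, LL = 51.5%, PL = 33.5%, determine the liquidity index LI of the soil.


First compute the plasticity index:
PI = LL - PL = 51.5 - 33.5 = 18.0
Then compute the liquidity index:
LI = (w - PL) / PI
LI = (59.9 - 33.5) / 18.0
LI = 1.467


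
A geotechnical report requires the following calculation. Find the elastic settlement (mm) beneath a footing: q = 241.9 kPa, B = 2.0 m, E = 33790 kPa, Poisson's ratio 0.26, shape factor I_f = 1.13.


Using Se = q * B * (1 - nu^2) * I_f / E
1 - nu^2 = 1 - 0.26^2 = 0.9324
Se = 241.9 * 2.0 * 0.9324 * 1.13 / 33790
Se = 0.015085 m
Convert to mm: Se = 0.015085 * 1000 = 15.085 mm


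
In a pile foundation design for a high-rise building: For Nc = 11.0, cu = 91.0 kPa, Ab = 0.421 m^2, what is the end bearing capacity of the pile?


Using Qb = Nc * cu * Ab
Qb = 11.0 * 91.0 * 0.421
Qb = 421.42 kN


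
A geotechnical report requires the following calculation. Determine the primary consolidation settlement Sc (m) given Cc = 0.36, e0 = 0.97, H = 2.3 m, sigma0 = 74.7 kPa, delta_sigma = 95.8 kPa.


Result: 0.1506 m

Derivation:
Using Sc = Cc * H / (1 + e0) * log10((sigma0 + delta_sigma) / sigma0)
Stress ratio = (74.7 + 95.8) / 74.7 = 2.28246
log10(2.28246) = 0.358404
Cc * H / (1 + e0) = 0.36 * 2.3 / (1 + 0.97) = 0.420305
Sc = 0.420305 * 0.358404
Sc = 0.1506 m


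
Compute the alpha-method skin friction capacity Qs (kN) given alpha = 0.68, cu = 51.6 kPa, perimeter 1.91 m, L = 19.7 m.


Using Qs = alpha * cu * perimeter * L
Qs = 0.68 * 51.6 * 1.91 * 19.7
Qs = 1320.26 kN


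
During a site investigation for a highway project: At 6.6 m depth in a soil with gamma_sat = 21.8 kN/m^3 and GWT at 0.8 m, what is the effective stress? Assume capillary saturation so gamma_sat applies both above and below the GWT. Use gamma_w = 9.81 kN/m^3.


Total stress = gamma_sat * depth
sigma = 21.8 * 6.6 = 143.88 kPa
Pore water pressure u = gamma_w * (depth - d_wt)
u = 9.81 * (6.6 - 0.8) = 56.898 kPa
Effective stress = sigma - u
sigma' = 143.88 - 56.898 = 86.98 kPa


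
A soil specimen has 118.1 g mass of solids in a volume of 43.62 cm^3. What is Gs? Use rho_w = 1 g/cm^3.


Result: 2.707

Derivation:
Using Gs = m_s / (V_s * rho_w)
Since rho_w = 1 g/cm^3:
Gs = 118.1 / 43.62
Gs = 2.707


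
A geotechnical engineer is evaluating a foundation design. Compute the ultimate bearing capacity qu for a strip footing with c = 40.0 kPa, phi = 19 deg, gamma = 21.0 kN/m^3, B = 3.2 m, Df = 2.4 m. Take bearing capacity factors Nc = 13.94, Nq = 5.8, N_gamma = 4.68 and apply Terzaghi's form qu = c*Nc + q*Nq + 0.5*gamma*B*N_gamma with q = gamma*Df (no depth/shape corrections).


Compute qu = c*Nc + gamma*Df*Nq + 0.5*gamma*B*N_gamma
Term 1: 40.0 * 13.94 = 557.6
Term 2: 21.0 * 2.4 * 5.8 = 292.32
Term 3: 0.5 * 21.0 * 3.2 * 4.68 = 157.248
qu = 557.6 + 292.32 + 157.248
qu = 1007.17 kPa


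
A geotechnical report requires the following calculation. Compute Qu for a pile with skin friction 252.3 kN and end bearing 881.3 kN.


Result: 1133.6 kN

Derivation:
Using Qu = Qf + Qb
Qu = 252.3 + 881.3
Qu = 1133.6 kN


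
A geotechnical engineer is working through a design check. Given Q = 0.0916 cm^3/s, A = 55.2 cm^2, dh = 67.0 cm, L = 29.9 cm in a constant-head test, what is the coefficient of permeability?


Compute hydraulic gradient:
i = dh / L = 67.0 / 29.9 = 2.2408
Then apply Darcy's law:
k = Q / (A * i)
k = 0.0916 / (55.2 * 2.2408)
k = 0.0916 / 123.692
k = 0.000741 cm/s


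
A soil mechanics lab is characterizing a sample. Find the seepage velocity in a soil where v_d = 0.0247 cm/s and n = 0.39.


Using v_s = v_d / n
v_s = 0.0247 / 0.39
v_s = 0.06333 cm/s


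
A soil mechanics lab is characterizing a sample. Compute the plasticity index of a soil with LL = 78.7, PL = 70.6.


Result: 8.1

Derivation:
Using PI = LL - PL
PI = 78.7 - 70.6
PI = 8.1


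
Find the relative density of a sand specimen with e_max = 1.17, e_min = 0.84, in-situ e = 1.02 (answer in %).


Result: 45.45 %

Derivation:
Using Dr = (e_max - e) / (e_max - e_min) * 100
e_max - e = 1.17 - 1.02 = 0.15
e_max - e_min = 1.17 - 0.84 = 0.33
Dr = 0.15 / 0.33 * 100
Dr = 45.45 %


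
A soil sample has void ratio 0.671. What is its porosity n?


Using the relation n = e / (1 + e)
n = 0.671 / (1 + 0.671)
n = 0.671 / 1.671
n = 0.4016


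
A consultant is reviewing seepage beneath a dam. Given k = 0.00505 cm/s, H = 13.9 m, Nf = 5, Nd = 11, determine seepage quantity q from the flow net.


Result: 0.0003191 m^3/s per m

Derivation:
Convert k to m/s for unit consistency with H:
k = 0.00505 cm/s = 0.00505 / 100 m/s = 5.05e-05 m/s
Using q = k * H * Nf / Nd
Nf / Nd = 5 / 11 = 0.4545
q = 5.05e-05 * 13.9 * 0.4545
q = 0.0003191 m^3/s per m


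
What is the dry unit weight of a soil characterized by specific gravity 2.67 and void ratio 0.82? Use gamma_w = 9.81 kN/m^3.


Result: 14.392 kN/m^3

Derivation:
Using gamma_d = Gs * gamma_w / (1 + e)
gamma_d = 2.67 * 9.81 / (1 + 0.82)
gamma_d = 2.67 * 9.81 / 1.82
gamma_d = 14.392 kN/m^3


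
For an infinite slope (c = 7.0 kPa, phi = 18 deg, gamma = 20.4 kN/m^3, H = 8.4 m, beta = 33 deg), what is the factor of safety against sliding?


Result: 0.59

Derivation:
Using Fs = c / (gamma*H*sin(beta)*cos(beta)) + tan(phi)/tan(beta)
Cohesion contribution = 7.0 / (20.4*8.4*sin(33)*cos(33))
Cohesion contribution = 0.0894311
Friction contribution = tan(18)/tan(33) = 0.500332
Fs = 0.0894311 + 0.500332
Fs = 0.59


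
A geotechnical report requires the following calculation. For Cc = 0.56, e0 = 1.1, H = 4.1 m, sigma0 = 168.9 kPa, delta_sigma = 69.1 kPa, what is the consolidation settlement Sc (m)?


Using Sc = Cc * H / (1 + e0) * log10((sigma0 + delta_sigma) / sigma0)
Stress ratio = (168.9 + 69.1) / 168.9 = 1.40912
log10(1.40912) = 0.148947
Cc * H / (1 + e0) = 0.56 * 4.1 / (1 + 1.1) = 1.09333
Sc = 1.09333 * 0.148947
Sc = 0.1628 m


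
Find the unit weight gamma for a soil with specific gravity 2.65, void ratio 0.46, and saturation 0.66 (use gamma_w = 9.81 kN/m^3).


Using gamma = gamma_w * (Gs + S*e) / (1 + e)
Numerator: Gs + S*e = 2.65 + 0.66*0.46 = 2.9536
Denominator: 1 + e = 1 + 0.46 = 1.46
gamma = 9.81 * 2.9536 / 1.46
gamma = 19.846 kN/m^3


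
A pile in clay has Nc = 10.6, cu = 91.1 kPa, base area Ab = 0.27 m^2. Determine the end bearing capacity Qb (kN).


Using Qb = Nc * cu * Ab
Qb = 10.6 * 91.1 * 0.27
Qb = 260.73 kN


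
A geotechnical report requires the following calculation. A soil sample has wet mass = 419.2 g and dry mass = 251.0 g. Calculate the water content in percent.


Using w = (m_wet - m_dry) / m_dry * 100
m_wet - m_dry = 419.2 - 251.0 = 168.2 g
w = 168.2 / 251.0 * 100
w = 67.01 %


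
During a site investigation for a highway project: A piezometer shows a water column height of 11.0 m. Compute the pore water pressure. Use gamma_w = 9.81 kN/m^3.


Using u = gamma_w * h_w
u = 9.81 * 11.0
u = 107.91 kPa


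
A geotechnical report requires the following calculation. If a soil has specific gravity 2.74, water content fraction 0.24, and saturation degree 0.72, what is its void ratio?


Using the relation e = Gs * w / S
e = 2.74 * 0.24 / 0.72
e = 0.9133


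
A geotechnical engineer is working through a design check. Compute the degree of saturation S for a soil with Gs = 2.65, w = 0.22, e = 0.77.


Result: 0.7571

Derivation:
Using S = Gs * w / e
S = 2.65 * 0.22 / 0.77
S = 0.7571


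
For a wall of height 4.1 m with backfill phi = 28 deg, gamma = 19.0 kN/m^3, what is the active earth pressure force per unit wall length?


Compute active earth pressure coefficient:
Ka = tan^2(45 - phi/2) = tan^2(31.0) = 0.361033
Compute active force:
Pa = 0.5 * Ka * gamma * H^2
Pa = 0.5 * 0.361033 * 19.0 * 4.1^2
Pa = 57.66 kN/m


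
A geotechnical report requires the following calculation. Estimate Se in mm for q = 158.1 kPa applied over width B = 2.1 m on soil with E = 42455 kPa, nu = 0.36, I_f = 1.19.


Using Se = q * B * (1 - nu^2) * I_f / E
1 - nu^2 = 1 - 0.36^2 = 0.8704
Se = 158.1 * 2.1 * 0.8704 * 1.19 / 42455
Se = 0.008100 m
Convert to mm: Se = 0.008100 * 1000 = 8.1 mm


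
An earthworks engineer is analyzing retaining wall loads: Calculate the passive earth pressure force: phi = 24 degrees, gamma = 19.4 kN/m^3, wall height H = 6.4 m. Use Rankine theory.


Result: 942.1 kN/m

Derivation:
Compute passive earth pressure coefficient:
Kp = tan^2(45 + phi/2) = tan^2(57.0) = 2.371184
Compute passive force:
Pp = 0.5 * Kp * gamma * H^2
Pp = 0.5 * 2.371184 * 19.4 * 6.4^2
Pp = 942.1 kN/m


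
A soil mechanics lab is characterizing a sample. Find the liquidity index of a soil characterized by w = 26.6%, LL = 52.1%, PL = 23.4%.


Result: 0.111

Derivation:
First compute the plasticity index:
PI = LL - PL = 52.1 - 23.4 = 28.7
Then compute the liquidity index:
LI = (w - PL) / PI
LI = (26.6 - 23.4) / 28.7
LI = 0.111


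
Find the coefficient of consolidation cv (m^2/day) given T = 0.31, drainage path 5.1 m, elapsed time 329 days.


Using cv = T * H_dr^2 / t
H_dr^2 = 5.1^2 = 26.01
cv = 0.31 * 26.01 / 329
cv = 0.02451 m^2/day


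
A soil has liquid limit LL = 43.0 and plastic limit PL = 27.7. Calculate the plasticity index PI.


Using PI = LL - PL
PI = 43.0 - 27.7
PI = 15.3


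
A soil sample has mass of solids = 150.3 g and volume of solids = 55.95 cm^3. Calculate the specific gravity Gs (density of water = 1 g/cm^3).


Using Gs = m_s / (V_s * rho_w)
Since rho_w = 1 g/cm^3:
Gs = 150.3 / 55.95
Gs = 2.686


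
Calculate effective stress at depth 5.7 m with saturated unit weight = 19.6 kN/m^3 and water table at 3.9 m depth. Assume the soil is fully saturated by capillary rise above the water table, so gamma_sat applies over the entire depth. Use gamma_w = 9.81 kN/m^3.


Result: 94.06 kPa

Derivation:
Total stress = gamma_sat * depth
sigma = 19.6 * 5.7 = 111.72 kPa
Pore water pressure u = gamma_w * (depth - d_wt)
u = 9.81 * (5.7 - 3.9) = 17.658 kPa
Effective stress = sigma - u
sigma' = 111.72 - 17.658 = 94.06 kPa


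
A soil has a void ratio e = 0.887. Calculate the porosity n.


Using the relation n = e / (1 + e)
n = 0.887 / (1 + 0.887)
n = 0.887 / 1.887
n = 0.4701


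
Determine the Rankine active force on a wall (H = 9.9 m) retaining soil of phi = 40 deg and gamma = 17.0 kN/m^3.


Compute active earth pressure coefficient:
Ka = tan^2(45 - phi/2) = tan^2(25.0) = 0.217443
Compute active force:
Pa = 0.5 * Ka * gamma * H^2
Pa = 0.5 * 0.217443 * 17.0 * 9.9^2
Pa = 181.15 kN/m


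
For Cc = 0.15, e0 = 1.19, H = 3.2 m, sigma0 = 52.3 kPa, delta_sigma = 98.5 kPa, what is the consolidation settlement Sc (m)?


Result: 0.1008 m

Derivation:
Using Sc = Cc * H / (1 + e0) * log10((sigma0 + delta_sigma) / sigma0)
Stress ratio = (52.3 + 98.5) / 52.3 = 2.88337
log10(2.88337) = 0.4599
Cc * H / (1 + e0) = 0.15 * 3.2 / (1 + 1.19) = 0.219178
Sc = 0.219178 * 0.4599
Sc = 0.1008 m


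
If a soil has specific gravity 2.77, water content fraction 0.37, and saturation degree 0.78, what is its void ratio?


Using the relation e = Gs * w / S
e = 2.77 * 0.37 / 0.78
e = 1.314


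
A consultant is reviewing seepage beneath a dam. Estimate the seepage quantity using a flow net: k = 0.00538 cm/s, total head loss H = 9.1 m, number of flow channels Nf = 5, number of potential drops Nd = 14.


Result: 0.0001748 m^3/s per m

Derivation:
Convert k to m/s for unit consistency with H:
k = 0.00538 cm/s = 0.00538 / 100 m/s = 5.38e-05 m/s
Using q = k * H * Nf / Nd
Nf / Nd = 5 / 14 = 0.3571
q = 5.38e-05 * 9.1 * 0.3571
q = 0.0001748 m^3/s per m


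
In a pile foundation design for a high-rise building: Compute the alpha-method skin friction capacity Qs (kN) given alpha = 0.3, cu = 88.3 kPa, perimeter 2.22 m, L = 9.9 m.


Using Qs = alpha * cu * perimeter * L
Qs = 0.3 * 88.3 * 2.22 * 9.9
Qs = 582.2 kN


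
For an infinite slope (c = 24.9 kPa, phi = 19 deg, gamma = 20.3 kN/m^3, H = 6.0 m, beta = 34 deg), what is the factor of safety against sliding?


Using Fs = c / (gamma*H*sin(beta)*cos(beta)) + tan(phi)/tan(beta)
Cohesion contribution = 24.9 / (20.3*6.0*sin(34)*cos(34))
Cohesion contribution = 0.440977
Friction contribution = tan(19)/tan(34) = 0.510487
Fs = 0.440977 + 0.510487
Fs = 0.951


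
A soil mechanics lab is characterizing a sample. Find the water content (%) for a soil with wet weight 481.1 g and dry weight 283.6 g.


Using w = (m_wet - m_dry) / m_dry * 100
m_wet - m_dry = 481.1 - 283.6 = 197.5 g
w = 197.5 / 283.6 * 100
w = 69.64 %


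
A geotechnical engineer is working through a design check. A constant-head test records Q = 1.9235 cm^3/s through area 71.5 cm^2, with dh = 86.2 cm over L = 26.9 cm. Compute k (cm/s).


Result: 0.008395 cm/s

Derivation:
Compute hydraulic gradient:
i = dh / L = 86.2 / 26.9 = 3.20446
Then apply Darcy's law:
k = Q / (A * i)
k = 1.9235 / (71.5 * 3.20446)
k = 1.9235 / 229.119
k = 0.008395 cm/s


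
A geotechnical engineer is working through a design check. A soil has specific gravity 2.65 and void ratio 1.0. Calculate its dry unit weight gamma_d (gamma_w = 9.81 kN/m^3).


Using gamma_d = Gs * gamma_w / (1 + e)
gamma_d = 2.65 * 9.81 / (1 + 1.0)
gamma_d = 2.65 * 9.81 / 2.0
gamma_d = 12.998 kN/m^3


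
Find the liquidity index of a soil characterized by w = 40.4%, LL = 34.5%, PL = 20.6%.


First compute the plasticity index:
PI = LL - PL = 34.5 - 20.6 = 13.9
Then compute the liquidity index:
LI = (w - PL) / PI
LI = (40.4 - 20.6) / 13.9
LI = 1.424


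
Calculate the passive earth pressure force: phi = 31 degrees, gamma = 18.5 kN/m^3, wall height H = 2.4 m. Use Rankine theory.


Compute passive earth pressure coefficient:
Kp = tan^2(45 + phi/2) = tan^2(60.5) = 3.124035
Compute passive force:
Pp = 0.5 * Kp * gamma * H^2
Pp = 0.5 * 3.124035 * 18.5 * 2.4^2
Pp = 166.45 kN/m


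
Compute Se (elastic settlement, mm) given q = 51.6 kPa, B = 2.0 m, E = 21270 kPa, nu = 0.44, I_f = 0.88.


Result: 3.443 mm

Derivation:
Using Se = q * B * (1 - nu^2) * I_f / E
1 - nu^2 = 1 - 0.44^2 = 0.8064
Se = 51.6 * 2.0 * 0.8064 * 0.88 / 21270
Se = 0.003443 m
Convert to mm: Se = 0.003443 * 1000 = 3.443 mm


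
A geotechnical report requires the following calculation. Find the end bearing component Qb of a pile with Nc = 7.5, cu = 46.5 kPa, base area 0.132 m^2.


Result: 46.04 kN

Derivation:
Using Qb = Nc * cu * Ab
Qb = 7.5 * 46.5 * 0.132
Qb = 46.04 kN


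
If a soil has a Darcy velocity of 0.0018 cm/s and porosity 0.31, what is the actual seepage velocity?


Using v_s = v_d / n
v_s = 0.0018 / 0.31
v_s = 0.00581 cm/s


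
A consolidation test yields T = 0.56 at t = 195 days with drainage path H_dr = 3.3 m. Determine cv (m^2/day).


Using cv = T * H_dr^2 / t
H_dr^2 = 3.3^2 = 10.89
cv = 0.56 * 10.89 / 195
cv = 0.03127 m^2/day


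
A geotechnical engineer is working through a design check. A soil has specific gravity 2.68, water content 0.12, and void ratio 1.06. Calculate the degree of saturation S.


Using S = Gs * w / e
S = 2.68 * 0.12 / 1.06
S = 0.3034


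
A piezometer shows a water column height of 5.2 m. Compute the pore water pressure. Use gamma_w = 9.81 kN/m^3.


Result: 51.01 kPa

Derivation:
Using u = gamma_w * h_w
u = 9.81 * 5.2
u = 51.01 kPa


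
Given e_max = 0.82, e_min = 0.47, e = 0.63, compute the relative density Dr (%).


Using Dr = (e_max - e) / (e_max - e_min) * 100
e_max - e = 0.82 - 0.63 = 0.19
e_max - e_min = 0.82 - 0.47 = 0.35
Dr = 0.19 / 0.35 * 100
Dr = 54.29 %


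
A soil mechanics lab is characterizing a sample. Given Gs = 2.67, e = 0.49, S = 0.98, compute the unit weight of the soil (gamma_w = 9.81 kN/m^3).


Using gamma = gamma_w * (Gs + S*e) / (1 + e)
Numerator: Gs + S*e = 2.67 + 0.98*0.49 = 3.1502
Denominator: 1 + e = 1 + 0.49 = 1.49
gamma = 9.81 * 3.1502 / 1.49
gamma = 20.741 kN/m^3


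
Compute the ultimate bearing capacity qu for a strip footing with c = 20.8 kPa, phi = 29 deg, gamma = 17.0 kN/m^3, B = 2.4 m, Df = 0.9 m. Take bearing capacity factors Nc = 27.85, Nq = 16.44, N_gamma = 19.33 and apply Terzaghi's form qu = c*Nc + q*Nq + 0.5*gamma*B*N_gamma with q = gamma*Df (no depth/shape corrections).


Result: 1225.14 kPa

Derivation:
Compute qu = c*Nc + gamma*Df*Nq + 0.5*gamma*B*N_gamma
Term 1: 20.8 * 27.85 = 579.28
Term 2: 17.0 * 0.9 * 16.44 = 251.532
Term 3: 0.5 * 17.0 * 2.4 * 19.33 = 394.332
qu = 579.28 + 251.532 + 394.332
qu = 1225.14 kPa


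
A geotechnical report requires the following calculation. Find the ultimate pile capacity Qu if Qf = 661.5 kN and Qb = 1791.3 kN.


Using Qu = Qf + Qb
Qu = 661.5 + 1791.3
Qu = 2452.8 kN


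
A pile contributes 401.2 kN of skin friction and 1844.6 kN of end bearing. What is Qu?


Using Qu = Qf + Qb
Qu = 401.2 + 1844.6
Qu = 2245.8 kN


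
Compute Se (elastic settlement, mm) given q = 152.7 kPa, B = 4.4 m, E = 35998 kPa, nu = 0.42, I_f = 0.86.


Using Se = q * B * (1 - nu^2) * I_f / E
1 - nu^2 = 1 - 0.42^2 = 0.8236
Se = 152.7 * 4.4 * 0.8236 * 0.86 / 35998
Se = 0.013220 m
Convert to mm: Se = 0.013220 * 1000 = 13.22 mm


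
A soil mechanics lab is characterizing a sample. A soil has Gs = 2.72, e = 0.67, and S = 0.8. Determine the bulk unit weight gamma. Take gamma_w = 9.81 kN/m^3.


Result: 19.127 kN/m^3

Derivation:
Using gamma = gamma_w * (Gs + S*e) / (1 + e)
Numerator: Gs + S*e = 2.72 + 0.8*0.67 = 3.256
Denominator: 1 + e = 1 + 0.67 = 1.67
gamma = 9.81 * 3.256 / 1.67
gamma = 19.127 kN/m^3


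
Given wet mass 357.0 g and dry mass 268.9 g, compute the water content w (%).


Result: 32.76 %

Derivation:
Using w = (m_wet - m_dry) / m_dry * 100
m_wet - m_dry = 357.0 - 268.9 = 88.1 g
w = 88.1 / 268.9 * 100
w = 32.76 %


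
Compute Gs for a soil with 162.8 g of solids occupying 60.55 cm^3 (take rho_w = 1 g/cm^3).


Using Gs = m_s / (V_s * rho_w)
Since rho_w = 1 g/cm^3:
Gs = 162.8 / 60.55
Gs = 2.689


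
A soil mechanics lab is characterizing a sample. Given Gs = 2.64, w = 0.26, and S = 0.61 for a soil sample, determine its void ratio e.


Using the relation e = Gs * w / S
e = 2.64 * 0.26 / 0.61
e = 1.1252


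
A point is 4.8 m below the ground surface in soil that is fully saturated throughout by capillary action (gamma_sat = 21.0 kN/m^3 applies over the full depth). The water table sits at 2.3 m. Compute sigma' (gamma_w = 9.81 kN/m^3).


Total stress = gamma_sat * depth
sigma = 21.0 * 4.8 = 100.8 kPa
Pore water pressure u = gamma_w * (depth - d_wt)
u = 9.81 * (4.8 - 2.3) = 24.525 kPa
Effective stress = sigma - u
sigma' = 100.8 - 24.525 = 76.28 kPa


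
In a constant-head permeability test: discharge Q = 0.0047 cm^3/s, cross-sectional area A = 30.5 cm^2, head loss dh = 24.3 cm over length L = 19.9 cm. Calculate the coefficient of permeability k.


Compute hydraulic gradient:
i = dh / L = 24.3 / 19.9 = 1.22111
Then apply Darcy's law:
k = Q / (A * i)
k = 0.0047 / (30.5 * 1.22111)
k = 0.0047 / 37.2437
k = 0.000126 cm/s


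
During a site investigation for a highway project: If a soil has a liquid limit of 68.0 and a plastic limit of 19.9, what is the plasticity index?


Using PI = LL - PL
PI = 68.0 - 19.9
PI = 48.1


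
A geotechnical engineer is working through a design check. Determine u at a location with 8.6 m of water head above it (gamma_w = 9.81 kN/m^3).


Result: 84.37 kPa

Derivation:
Using u = gamma_w * h_w
u = 9.81 * 8.6
u = 84.37 kPa


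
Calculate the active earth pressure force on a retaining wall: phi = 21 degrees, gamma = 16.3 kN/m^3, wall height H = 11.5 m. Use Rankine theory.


Compute active earth pressure coefficient:
Ka = tan^2(45 - phi/2) = tan^2(34.5) = 0.472355
Compute active force:
Pa = 0.5 * Ka * gamma * H^2
Pa = 0.5 * 0.472355 * 16.3 * 11.5^2
Pa = 509.12 kN/m


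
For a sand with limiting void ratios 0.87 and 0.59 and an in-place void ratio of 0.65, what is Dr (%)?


Using Dr = (e_max - e) / (e_max - e_min) * 100
e_max - e = 0.87 - 0.65 = 0.22
e_max - e_min = 0.87 - 0.59 = 0.28
Dr = 0.22 / 0.28 * 100
Dr = 78.57 %


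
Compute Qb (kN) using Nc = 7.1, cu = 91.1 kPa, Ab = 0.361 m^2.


Result: 233.5 kN

Derivation:
Using Qb = Nc * cu * Ab
Qb = 7.1 * 91.1 * 0.361
Qb = 233.5 kN


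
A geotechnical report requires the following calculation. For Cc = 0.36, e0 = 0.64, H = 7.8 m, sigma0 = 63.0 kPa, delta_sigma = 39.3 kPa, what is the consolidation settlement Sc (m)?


Using Sc = Cc * H / (1 + e0) * log10((sigma0 + delta_sigma) / sigma0)
Stress ratio = (63.0 + 39.3) / 63.0 = 1.62381
log10(1.62381) = 0.210535
Cc * H / (1 + e0) = 0.36 * 7.8 / (1 + 0.64) = 1.7122
Sc = 1.7122 * 0.210535
Sc = 0.3605 m


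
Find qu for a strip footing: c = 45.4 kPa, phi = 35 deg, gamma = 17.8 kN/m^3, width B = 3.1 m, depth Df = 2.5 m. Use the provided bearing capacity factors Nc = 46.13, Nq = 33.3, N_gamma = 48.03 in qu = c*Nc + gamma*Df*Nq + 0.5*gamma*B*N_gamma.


Compute qu = c*Nc + gamma*Df*Nq + 0.5*gamma*B*N_gamma
Term 1: 45.4 * 46.13 = 2094.302
Term 2: 17.8 * 2.5 * 33.3 = 1481.85
Term 3: 0.5 * 17.8 * 3.1 * 48.03 = 1325.1477
qu = 2094.302 + 1481.85 + 1325.1477
qu = 4901.3 kPa


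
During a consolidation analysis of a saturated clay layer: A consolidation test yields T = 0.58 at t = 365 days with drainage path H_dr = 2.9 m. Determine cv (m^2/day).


Using cv = T * H_dr^2 / t
H_dr^2 = 2.9^2 = 8.41
cv = 0.58 * 8.41 / 365
cv = 0.01336 m^2/day


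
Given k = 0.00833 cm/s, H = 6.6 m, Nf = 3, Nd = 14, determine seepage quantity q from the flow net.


Result: 0.0001178 m^3/s per m

Derivation:
Convert k to m/s for unit consistency with H:
k = 0.00833 cm/s = 0.00833 / 100 m/s = 8.33e-05 m/s
Using q = k * H * Nf / Nd
Nf / Nd = 3 / 14 = 0.2143
q = 8.33e-05 * 6.6 * 0.2143
q = 0.0001178 m^3/s per m


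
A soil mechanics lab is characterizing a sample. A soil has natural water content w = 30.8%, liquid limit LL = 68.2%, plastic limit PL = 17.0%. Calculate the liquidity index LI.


First compute the plasticity index:
PI = LL - PL = 68.2 - 17.0 = 51.2
Then compute the liquidity index:
LI = (w - PL) / PI
LI = (30.8 - 17.0) / 51.2
LI = 0.27


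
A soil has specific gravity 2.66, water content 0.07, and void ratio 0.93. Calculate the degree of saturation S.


Using S = Gs * w / e
S = 2.66 * 0.07 / 0.93
S = 0.2002


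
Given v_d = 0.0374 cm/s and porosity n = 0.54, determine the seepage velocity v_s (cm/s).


Using v_s = v_d / n
v_s = 0.0374 / 0.54
v_s = 0.06926 cm/s


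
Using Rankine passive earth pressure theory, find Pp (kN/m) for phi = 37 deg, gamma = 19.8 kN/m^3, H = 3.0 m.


Compute passive earth pressure coefficient:
Kp = tan^2(45 + phi/2) = tan^2(63.5) = 4.022791
Compute passive force:
Pp = 0.5 * Kp * gamma * H^2
Pp = 0.5 * 4.022791 * 19.8 * 3.0^2
Pp = 358.43 kN/m


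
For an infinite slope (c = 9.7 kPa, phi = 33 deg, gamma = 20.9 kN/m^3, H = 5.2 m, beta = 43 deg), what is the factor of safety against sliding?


Result: 0.875

Derivation:
Using Fs = c / (gamma*H*sin(beta)*cos(beta)) + tan(phi)/tan(beta)
Cohesion contribution = 9.7 / (20.9*5.2*sin(43)*cos(43))
Cohesion contribution = 0.178942
Friction contribution = tan(33)/tan(43) = 0.696404
Fs = 0.178942 + 0.696404
Fs = 0.875


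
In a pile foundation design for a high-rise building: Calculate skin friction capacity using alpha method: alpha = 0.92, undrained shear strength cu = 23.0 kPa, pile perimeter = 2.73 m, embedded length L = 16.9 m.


Using Qs = alpha * cu * perimeter * L
Qs = 0.92 * 23.0 * 2.73 * 16.9
Qs = 976.26 kN


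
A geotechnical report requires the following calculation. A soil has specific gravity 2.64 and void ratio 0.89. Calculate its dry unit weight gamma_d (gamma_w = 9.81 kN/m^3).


Using gamma_d = Gs * gamma_w / (1 + e)
gamma_d = 2.64 * 9.81 / (1 + 0.89)
gamma_d = 2.64 * 9.81 / 1.89
gamma_d = 13.703 kN/m^3


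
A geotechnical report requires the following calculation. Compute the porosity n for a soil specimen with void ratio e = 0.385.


Using the relation n = e / (1 + e)
n = 0.385 / (1 + 0.385)
n = 0.385 / 1.385
n = 0.278


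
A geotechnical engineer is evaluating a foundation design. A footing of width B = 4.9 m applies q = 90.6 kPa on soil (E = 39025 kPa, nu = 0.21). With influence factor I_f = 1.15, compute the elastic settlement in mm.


Using Se = q * B * (1 - nu^2) * I_f / E
1 - nu^2 = 1 - 0.21^2 = 0.9559
Se = 90.6 * 4.9 * 0.9559 * 1.15 / 39025
Se = 0.012505 m
Convert to mm: Se = 0.012505 * 1000 = 12.505 mm


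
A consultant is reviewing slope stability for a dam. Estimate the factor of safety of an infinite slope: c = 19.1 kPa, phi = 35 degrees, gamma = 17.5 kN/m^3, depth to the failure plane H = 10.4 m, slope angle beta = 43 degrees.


Result: 0.961

Derivation:
Using Fs = c / (gamma*H*sin(beta)*cos(beta)) + tan(phi)/tan(beta)
Cohesion contribution = 19.1 / (17.5*10.4*sin(43)*cos(43))
Cohesion contribution = 0.210403
Friction contribution = tan(35)/tan(43) = 0.750881
Fs = 0.210403 + 0.750881
Fs = 0.961


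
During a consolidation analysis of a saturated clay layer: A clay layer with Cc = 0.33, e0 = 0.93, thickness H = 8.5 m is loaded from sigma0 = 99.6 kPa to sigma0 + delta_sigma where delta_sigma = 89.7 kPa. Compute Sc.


Result: 0.4053 m

Derivation:
Using Sc = Cc * H / (1 + e0) * log10((sigma0 + delta_sigma) / sigma0)
Stress ratio = (99.6 + 89.7) / 99.6 = 1.9006
log10(1.9006) = 0.278891
Cc * H / (1 + e0) = 0.33 * 8.5 / (1 + 0.93) = 1.45337
Sc = 1.45337 * 0.278891
Sc = 0.4053 m


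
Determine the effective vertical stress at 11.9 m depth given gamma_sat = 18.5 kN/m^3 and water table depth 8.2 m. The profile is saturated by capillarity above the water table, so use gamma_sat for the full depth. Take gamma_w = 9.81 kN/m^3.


Total stress = gamma_sat * depth
sigma = 18.5 * 11.9 = 220.15 kPa
Pore water pressure u = gamma_w * (depth - d_wt)
u = 9.81 * (11.9 - 8.2) = 36.297 kPa
Effective stress = sigma - u
sigma' = 220.15 - 36.297 = 183.85 kPa


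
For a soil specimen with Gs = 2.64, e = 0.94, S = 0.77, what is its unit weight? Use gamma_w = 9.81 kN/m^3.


Result: 17.01 kN/m^3

Derivation:
Using gamma = gamma_w * (Gs + S*e) / (1 + e)
Numerator: Gs + S*e = 2.64 + 0.77*0.94 = 3.3638
Denominator: 1 + e = 1 + 0.94 = 1.94
gamma = 9.81 * 3.3638 / 1.94
gamma = 17.01 kN/m^3


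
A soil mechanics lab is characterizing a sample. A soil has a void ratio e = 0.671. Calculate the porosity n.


Using the relation n = e / (1 + e)
n = 0.671 / (1 + 0.671)
n = 0.671 / 1.671
n = 0.4016


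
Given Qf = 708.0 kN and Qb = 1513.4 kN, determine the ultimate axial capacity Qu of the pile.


Using Qu = Qf + Qb
Qu = 708.0 + 1513.4
Qu = 2221.4 kN


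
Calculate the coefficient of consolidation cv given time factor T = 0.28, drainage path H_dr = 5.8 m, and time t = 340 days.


Using cv = T * H_dr^2 / t
H_dr^2 = 5.8^2 = 33.64
cv = 0.28 * 33.64 / 340
cv = 0.0277 m^2/day


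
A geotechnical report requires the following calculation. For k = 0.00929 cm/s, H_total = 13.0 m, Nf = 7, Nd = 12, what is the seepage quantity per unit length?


Result: 0.0007045 m^3/s per m

Derivation:
Convert k to m/s for unit consistency with H:
k = 0.00929 cm/s = 0.00929 / 100 m/s = 9.29e-05 m/s
Using q = k * H * Nf / Nd
Nf / Nd = 7 / 12 = 0.5833
q = 9.29e-05 * 13.0 * 0.5833
q = 0.0007045 m^3/s per m


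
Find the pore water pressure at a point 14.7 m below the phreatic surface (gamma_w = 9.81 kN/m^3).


Using u = gamma_w * h_w
u = 9.81 * 14.7
u = 144.21 kPa


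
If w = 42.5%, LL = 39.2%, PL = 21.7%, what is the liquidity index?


First compute the plasticity index:
PI = LL - PL = 39.2 - 21.7 = 17.5
Then compute the liquidity index:
LI = (w - PL) / PI
LI = (42.5 - 21.7) / 17.5
LI = 1.189


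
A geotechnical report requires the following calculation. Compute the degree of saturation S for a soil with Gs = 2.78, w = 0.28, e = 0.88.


Result: 0.8845

Derivation:
Using S = Gs * w / e
S = 2.78 * 0.28 / 0.88
S = 0.8845


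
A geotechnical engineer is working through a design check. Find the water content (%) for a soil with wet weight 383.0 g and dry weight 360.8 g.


Using w = (m_wet - m_dry) / m_dry * 100
m_wet - m_dry = 383.0 - 360.8 = 22.2 g
w = 22.2 / 360.8 * 100
w = 6.15 %


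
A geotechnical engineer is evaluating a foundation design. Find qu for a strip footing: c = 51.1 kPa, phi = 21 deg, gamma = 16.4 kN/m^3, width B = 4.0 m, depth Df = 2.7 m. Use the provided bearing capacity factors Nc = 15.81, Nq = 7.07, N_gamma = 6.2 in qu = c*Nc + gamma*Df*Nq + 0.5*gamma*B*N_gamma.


Compute qu = c*Nc + gamma*Df*Nq + 0.5*gamma*B*N_gamma
Term 1: 51.1 * 15.81 = 807.891
Term 2: 16.4 * 2.7 * 7.07 = 313.0596
Term 3: 0.5 * 16.4 * 4.0 * 6.2 = 203.36
qu = 807.891 + 313.0596 + 203.36
qu = 1324.31 kPa


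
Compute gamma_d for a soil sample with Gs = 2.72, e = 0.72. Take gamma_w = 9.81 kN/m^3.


Using gamma_d = Gs * gamma_w / (1 + e)
gamma_d = 2.72 * 9.81 / (1 + 0.72)
gamma_d = 2.72 * 9.81 / 1.72
gamma_d = 15.513 kN/m^3


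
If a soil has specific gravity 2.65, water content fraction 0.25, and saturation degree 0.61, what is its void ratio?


Result: 1.0861

Derivation:
Using the relation e = Gs * w / S
e = 2.65 * 0.25 / 0.61
e = 1.0861


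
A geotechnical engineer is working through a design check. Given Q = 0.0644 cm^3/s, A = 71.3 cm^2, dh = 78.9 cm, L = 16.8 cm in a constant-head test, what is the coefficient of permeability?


Compute hydraulic gradient:
i = dh / L = 78.9 / 16.8 = 4.69643
Then apply Darcy's law:
k = Q / (A * i)
k = 0.0644 / (71.3 * 4.69643)
k = 0.0644 / 334.855
k = 0.000192 cm/s


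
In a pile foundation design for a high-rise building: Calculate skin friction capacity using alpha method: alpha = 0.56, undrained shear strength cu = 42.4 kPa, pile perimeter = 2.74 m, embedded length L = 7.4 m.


Result: 481.43 kN

Derivation:
Using Qs = alpha * cu * perimeter * L
Qs = 0.56 * 42.4 * 2.74 * 7.4
Qs = 481.43 kN


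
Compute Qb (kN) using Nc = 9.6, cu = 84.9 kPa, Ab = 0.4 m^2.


Result: 326.02 kN

Derivation:
Using Qb = Nc * cu * Ab
Qb = 9.6 * 84.9 * 0.4
Qb = 326.02 kN


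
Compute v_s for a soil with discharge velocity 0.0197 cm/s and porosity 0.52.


Result: 0.03788 cm/s

Derivation:
Using v_s = v_d / n
v_s = 0.0197 / 0.52
v_s = 0.03788 cm/s


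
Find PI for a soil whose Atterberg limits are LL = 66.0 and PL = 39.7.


Result: 26.3

Derivation:
Using PI = LL - PL
PI = 66.0 - 39.7
PI = 26.3


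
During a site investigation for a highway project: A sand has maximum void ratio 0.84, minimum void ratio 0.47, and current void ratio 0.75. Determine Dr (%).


Result: 24.32 %

Derivation:
Using Dr = (e_max - e) / (e_max - e_min) * 100
e_max - e = 0.84 - 0.75 = 0.09
e_max - e_min = 0.84 - 0.47 = 0.37
Dr = 0.09 / 0.37 * 100
Dr = 24.32 %


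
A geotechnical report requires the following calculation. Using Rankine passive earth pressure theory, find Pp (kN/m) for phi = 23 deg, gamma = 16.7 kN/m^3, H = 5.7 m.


Result: 619.26 kN/m

Derivation:
Compute passive earth pressure coefficient:
Kp = tan^2(45 + phi/2) = tan^2(56.5) = 2.282623
Compute passive force:
Pp = 0.5 * Kp * gamma * H^2
Pp = 0.5 * 2.282623 * 16.7 * 5.7^2
Pp = 619.26 kN/m


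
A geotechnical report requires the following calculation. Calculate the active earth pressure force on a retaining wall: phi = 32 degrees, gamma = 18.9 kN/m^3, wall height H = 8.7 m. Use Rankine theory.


Compute active earth pressure coefficient:
Ka = tan^2(45 - phi/2) = tan^2(29.0) = 0.307259
Compute active force:
Pa = 0.5 * Ka * gamma * H^2
Pa = 0.5 * 0.307259 * 18.9 * 8.7^2
Pa = 219.77 kN/m


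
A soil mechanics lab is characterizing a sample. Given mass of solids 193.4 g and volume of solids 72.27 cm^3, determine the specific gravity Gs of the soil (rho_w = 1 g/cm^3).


Using Gs = m_s / (V_s * rho_w)
Since rho_w = 1 g/cm^3:
Gs = 193.4 / 72.27
Gs = 2.676


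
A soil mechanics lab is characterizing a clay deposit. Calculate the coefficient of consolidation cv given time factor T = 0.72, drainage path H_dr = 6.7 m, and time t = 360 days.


Result: 0.08978 m^2/day

Derivation:
Using cv = T * H_dr^2 / t
H_dr^2 = 6.7^2 = 44.89
cv = 0.72 * 44.89 / 360
cv = 0.08978 m^2/day


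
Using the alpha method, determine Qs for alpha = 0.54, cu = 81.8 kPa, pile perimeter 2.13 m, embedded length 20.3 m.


Result: 1909.95 kN

Derivation:
Using Qs = alpha * cu * perimeter * L
Qs = 0.54 * 81.8 * 2.13 * 20.3
Qs = 1909.95 kN


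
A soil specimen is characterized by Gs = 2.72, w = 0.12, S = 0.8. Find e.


Result: 0.408

Derivation:
Using the relation e = Gs * w / S
e = 2.72 * 0.12 / 0.8
e = 0.408


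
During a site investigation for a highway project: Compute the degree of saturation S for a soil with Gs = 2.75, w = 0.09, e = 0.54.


Using S = Gs * w / e
S = 2.75 * 0.09 / 0.54
S = 0.4583


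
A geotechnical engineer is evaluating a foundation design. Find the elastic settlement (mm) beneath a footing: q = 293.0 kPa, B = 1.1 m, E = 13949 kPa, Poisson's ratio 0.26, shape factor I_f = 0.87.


Result: 18.743 mm

Derivation:
Using Se = q * B * (1 - nu^2) * I_f / E
1 - nu^2 = 1 - 0.26^2 = 0.9324
Se = 293.0 * 1.1 * 0.9324 * 0.87 / 13949
Se = 0.018743 m
Convert to mm: Se = 0.018743 * 1000 = 18.743 mm


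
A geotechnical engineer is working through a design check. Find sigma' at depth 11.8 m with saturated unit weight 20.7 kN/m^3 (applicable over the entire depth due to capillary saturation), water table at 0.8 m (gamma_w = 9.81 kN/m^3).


Total stress = gamma_sat * depth
sigma = 20.7 * 11.8 = 244.26 kPa
Pore water pressure u = gamma_w * (depth - d_wt)
u = 9.81 * (11.8 - 0.8) = 107.91 kPa
Effective stress = sigma - u
sigma' = 244.26 - 107.91 = 136.35 kPa


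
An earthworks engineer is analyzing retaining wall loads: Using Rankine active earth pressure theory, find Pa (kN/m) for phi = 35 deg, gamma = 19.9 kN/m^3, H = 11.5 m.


Compute active earth pressure coefficient:
Ka = tan^2(45 - phi/2) = tan^2(27.5) = 0.27099
Compute active force:
Pa = 0.5 * Ka * gamma * H^2
Pa = 0.5 * 0.27099 * 19.9 * 11.5^2
Pa = 356.59 kN/m


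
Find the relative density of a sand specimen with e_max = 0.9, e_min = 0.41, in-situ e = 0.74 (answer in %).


Using Dr = (e_max - e) / (e_max - e_min) * 100
e_max - e = 0.9 - 0.74 = 0.16
e_max - e_min = 0.9 - 0.41 = 0.49
Dr = 0.16 / 0.49 * 100
Dr = 32.65 %


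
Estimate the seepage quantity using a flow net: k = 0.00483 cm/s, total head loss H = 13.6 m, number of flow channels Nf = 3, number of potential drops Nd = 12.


Convert k to m/s for unit consistency with H:
k = 0.00483 cm/s = 0.00483 / 100 m/s = 4.83e-05 m/s
Using q = k * H * Nf / Nd
Nf / Nd = 3 / 12 = 0.25
q = 4.83e-05 * 13.6 * 0.25
q = 0.0001642 m^3/s per m


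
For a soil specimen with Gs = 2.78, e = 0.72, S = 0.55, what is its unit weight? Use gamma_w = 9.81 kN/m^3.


Using gamma = gamma_w * (Gs + S*e) / (1 + e)
Numerator: Gs + S*e = 2.78 + 0.55*0.72 = 3.176
Denominator: 1 + e = 1 + 0.72 = 1.72
gamma = 9.81 * 3.176 / 1.72
gamma = 18.114 kN/m^3


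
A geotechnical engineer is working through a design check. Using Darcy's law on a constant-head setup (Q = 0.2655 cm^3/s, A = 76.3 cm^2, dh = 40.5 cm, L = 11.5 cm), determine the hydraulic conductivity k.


Result: 0.000988 cm/s

Derivation:
Compute hydraulic gradient:
i = dh / L = 40.5 / 11.5 = 3.52174
Then apply Darcy's law:
k = Q / (A * i)
k = 0.2655 / (76.3 * 3.52174)
k = 0.2655 / 268.709
k = 0.000988 cm/s


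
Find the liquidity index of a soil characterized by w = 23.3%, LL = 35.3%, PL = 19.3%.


Result: 0.25

Derivation:
First compute the plasticity index:
PI = LL - PL = 35.3 - 19.3 = 16.0
Then compute the liquidity index:
LI = (w - PL) / PI
LI = (23.3 - 19.3) / 16.0
LI = 0.25


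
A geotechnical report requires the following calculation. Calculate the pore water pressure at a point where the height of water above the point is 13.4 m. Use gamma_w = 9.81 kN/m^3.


Using u = gamma_w * h_w
u = 9.81 * 13.4
u = 131.45 kPa


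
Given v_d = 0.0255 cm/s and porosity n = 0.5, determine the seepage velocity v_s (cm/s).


Using v_s = v_d / n
v_s = 0.0255 / 0.5
v_s = 0.051 cm/s


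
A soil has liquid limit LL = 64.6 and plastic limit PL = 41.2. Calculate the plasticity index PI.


Using PI = LL - PL
PI = 64.6 - 41.2
PI = 23.4


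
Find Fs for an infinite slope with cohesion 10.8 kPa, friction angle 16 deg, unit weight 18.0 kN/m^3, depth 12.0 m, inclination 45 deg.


Using Fs = c / (gamma*H*sin(beta)*cos(beta)) + tan(phi)/tan(beta)
Cohesion contribution = 10.8 / (18.0*12.0*sin(45)*cos(45))
Cohesion contribution = 0.1
Friction contribution = tan(16)/tan(45) = 0.286745
Fs = 0.1 + 0.286745
Fs = 0.387


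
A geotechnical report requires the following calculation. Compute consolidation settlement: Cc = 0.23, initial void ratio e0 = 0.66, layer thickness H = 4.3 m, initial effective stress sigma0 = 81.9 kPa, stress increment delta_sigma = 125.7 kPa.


Result: 0.2407 m

Derivation:
Using Sc = Cc * H / (1 + e0) * log10((sigma0 + delta_sigma) / sigma0)
Stress ratio = (81.9 + 125.7) / 81.9 = 2.5348
log10(2.5348) = 0.403943
Cc * H / (1 + e0) = 0.23 * 4.3 / (1 + 0.66) = 0.595783
Sc = 0.595783 * 0.403943
Sc = 0.2407 m
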